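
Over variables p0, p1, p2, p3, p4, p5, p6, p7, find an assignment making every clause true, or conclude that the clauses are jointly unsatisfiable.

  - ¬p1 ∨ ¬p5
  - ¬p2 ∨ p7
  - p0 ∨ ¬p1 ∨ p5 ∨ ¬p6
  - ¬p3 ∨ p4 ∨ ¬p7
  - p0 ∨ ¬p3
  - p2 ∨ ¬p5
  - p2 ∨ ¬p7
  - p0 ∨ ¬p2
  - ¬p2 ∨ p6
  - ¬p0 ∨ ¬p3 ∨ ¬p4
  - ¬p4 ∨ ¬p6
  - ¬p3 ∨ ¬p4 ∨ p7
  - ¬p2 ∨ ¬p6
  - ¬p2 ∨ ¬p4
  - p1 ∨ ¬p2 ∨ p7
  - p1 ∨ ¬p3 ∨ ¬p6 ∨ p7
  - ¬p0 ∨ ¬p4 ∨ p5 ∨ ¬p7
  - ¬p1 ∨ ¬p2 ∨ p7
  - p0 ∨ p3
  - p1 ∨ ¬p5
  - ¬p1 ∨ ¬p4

p0 = True; p1 = False; p2 = False; p3 = False; p4 = True; p5 = False; p6 = False; p7 = False

Try p0 = False:
  (p0 ∨ ¬p3) forces p3 = False.
  clause (p0 ∨ p3) is falsified — backtrack.
So p0 = True.
Set p1 = False.
  then (p1 ∨ ¬p5) forces p5 = False.
Set p2 = False.
  then (p2 ∨ ¬p7) forces p7 = False.
Set p3 = False.
Set p4 = True.
  then (¬p4 ∨ ¬p6) forces p6 = False.
All clauses satisfied.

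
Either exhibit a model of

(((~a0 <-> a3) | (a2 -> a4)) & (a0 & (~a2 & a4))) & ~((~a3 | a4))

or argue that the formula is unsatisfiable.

Unsatisfiable — no assignment works.

Case a4 = True: the conjunct ~((~a3 | a4)) becomes ~((~a3 | True)) = False.
Case a4 = False: the conjunct a4 is False.
Both cases fail — unsatisfiable.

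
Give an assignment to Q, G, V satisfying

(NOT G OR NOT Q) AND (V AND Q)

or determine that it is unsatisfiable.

Q=T, G=F, V=T

  NOT G OR NOT Q = True
    NOT G = True
    NOT Q = False
  V AND Q = True
Both conjuncts True, so the formula holds.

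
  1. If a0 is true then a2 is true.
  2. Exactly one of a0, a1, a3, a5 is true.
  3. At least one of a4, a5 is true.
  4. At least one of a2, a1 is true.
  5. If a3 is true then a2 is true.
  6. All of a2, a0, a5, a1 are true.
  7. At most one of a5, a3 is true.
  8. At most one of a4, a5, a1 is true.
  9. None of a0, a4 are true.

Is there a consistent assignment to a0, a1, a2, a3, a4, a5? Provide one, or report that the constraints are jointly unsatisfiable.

Unsatisfiable — no assignment works.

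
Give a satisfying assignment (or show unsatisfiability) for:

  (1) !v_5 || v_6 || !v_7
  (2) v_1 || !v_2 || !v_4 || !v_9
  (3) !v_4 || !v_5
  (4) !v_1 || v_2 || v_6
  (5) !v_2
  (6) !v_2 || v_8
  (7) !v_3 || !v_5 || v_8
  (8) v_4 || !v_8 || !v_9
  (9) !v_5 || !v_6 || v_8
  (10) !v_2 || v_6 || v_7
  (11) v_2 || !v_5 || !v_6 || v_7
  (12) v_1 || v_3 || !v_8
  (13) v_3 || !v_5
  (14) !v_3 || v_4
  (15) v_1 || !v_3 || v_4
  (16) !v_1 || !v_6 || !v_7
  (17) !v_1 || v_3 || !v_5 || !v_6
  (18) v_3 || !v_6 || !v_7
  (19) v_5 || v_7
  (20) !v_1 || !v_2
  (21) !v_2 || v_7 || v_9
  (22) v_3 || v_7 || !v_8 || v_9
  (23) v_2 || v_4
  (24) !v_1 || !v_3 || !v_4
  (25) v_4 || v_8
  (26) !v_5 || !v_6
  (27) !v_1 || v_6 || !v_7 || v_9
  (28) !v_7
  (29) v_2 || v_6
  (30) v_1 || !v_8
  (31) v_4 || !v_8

UNSATISFIABLE

Case v_2 = True:
  Clause (!v_2) is falsified — contradiction.
Case v_2 = False:
  (v_2 || v_4) forces v_4 = True.
  (!v_4 || !v_5) forces v_5 = False.
  (v_5 || v_7) forces v_7 = True.
  Clause (!v_7) is falsified — contradiction.
Both cases fail, so the formula is unsatisfiable.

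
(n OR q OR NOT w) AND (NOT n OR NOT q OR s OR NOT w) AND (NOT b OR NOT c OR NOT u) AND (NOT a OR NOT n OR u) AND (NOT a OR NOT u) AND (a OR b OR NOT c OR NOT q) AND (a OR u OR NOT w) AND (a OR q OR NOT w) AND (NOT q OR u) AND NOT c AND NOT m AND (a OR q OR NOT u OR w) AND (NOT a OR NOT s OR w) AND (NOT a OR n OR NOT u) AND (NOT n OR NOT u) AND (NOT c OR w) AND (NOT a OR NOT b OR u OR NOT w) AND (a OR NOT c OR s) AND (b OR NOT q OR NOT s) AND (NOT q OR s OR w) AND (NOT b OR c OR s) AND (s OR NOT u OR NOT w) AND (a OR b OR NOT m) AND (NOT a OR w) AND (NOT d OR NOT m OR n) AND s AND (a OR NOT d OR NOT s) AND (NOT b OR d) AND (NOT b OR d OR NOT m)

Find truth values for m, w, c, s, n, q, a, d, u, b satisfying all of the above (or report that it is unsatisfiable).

m = False, w = False, c = False, s = True, n = True, q = False, a = False, d = False, u = False, b = False

Unit clause (NOT c) forces c = False.
Unit clause (NOT m) forces m = False.
Unit clause (s) forces s = True.
Set w = False.
  then (NOT a OR NOT s OR w) forces a = False.
  then (a OR NOT d OR NOT s) forces d = False.
  then (NOT b OR d) forces b = False.
  then (b OR NOT q OR NOT s) forces q = False.
  then (a OR q OR NOT u OR w) forces u = False.
Set n = True.
All clauses satisfied.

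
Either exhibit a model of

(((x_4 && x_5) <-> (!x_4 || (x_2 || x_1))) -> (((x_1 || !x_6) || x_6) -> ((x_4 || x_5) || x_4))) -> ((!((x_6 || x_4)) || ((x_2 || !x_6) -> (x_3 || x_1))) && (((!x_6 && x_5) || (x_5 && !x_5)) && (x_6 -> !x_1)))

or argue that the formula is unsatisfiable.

x_1: False; x_2: True; x_3: False; x_4: False; x_5: True; x_6: False

  (((x_4 && x_5) <-> (!x_4 || (x_2 || x_1))) -> (((x_1 || !x_6) || x_6) -> ((x_4 || x_5) || x_4))) -> ((!((x_6 || x_4)) || ((x_2 || !x_6) -> (x_3 || x_1))) && (((!x_6 && x_5) || (x_5 && !x_5)) && (x_6 -> !x_1))) = True
    ((x_4 && x_5) <-> (!x_4 || (x_2 || x_1))) -> (((x_1 || !x_6) || x_6) -> ((x_4 || x_5) || x_4)) = True
      (x_4 && x_5) <-> (!x_4 || (x_2 || x_1)) = False
        x_4 && x_5 = False
        !x_4 || (x_2 || x_1) = True
          !x_4 = True
          x_2 || x_1 = True
      ((x_1 || !x_6) || x_6) -> ((x_4 || x_5) || x_4) = True
        (x_1 || !x_6) || x_6 = True
          x_1 || !x_6 = True
            !x_6 = True
        (x_4 || x_5) || x_4 = True
          x_4 || x_5 = True
    (!((x_6 || x_4)) || ((x_2 || !x_6) -> (x_3 || x_1))) && (((!x_6 && x_5) || (x_5 && !x_5)) && (x_6 -> !x_1)) = True
      !((x_6 || x_4)) || ((x_2 || !x_6) -> (x_3 || x_1)) = True
        !((x_6 || x_4)) = True
          x_6 || x_4 = False
        (x_2 || !x_6) -> (x_3 || x_1) = False
          x_2 || !x_6 = True
            !x_6 = True
          x_3 || x_1 = False
      ((!x_6 && x_5) || (x_5 && !x_5)) && (x_6 -> !x_1) = True
        (!x_6 && x_5) || (x_5 && !x_5) = True
          !x_6 && x_5 = True
            !x_6 = True
          x_5 && !x_5 = False
            !x_5 = False
        x_6 -> !x_1 = True
          !x_1 = True
The formula evaluates to True.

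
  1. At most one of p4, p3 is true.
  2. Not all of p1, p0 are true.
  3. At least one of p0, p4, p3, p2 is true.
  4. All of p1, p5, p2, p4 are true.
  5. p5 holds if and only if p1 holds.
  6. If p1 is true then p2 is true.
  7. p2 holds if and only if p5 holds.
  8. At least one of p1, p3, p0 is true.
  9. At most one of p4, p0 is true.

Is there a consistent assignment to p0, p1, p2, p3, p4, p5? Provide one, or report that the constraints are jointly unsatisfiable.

p0: False, p1: True, p2: True, p3: False, p4: True, p5: True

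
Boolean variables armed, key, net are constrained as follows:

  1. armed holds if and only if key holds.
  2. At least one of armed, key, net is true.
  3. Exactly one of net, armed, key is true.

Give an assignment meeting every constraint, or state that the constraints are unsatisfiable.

armed=F, key=F, net=T

  (1) armed=F, key=F — same ✓
  (2) {armed, key, net}: 1 true — at least one ✓
  (3) {net, armed, key}: 1 true — exactly one ✓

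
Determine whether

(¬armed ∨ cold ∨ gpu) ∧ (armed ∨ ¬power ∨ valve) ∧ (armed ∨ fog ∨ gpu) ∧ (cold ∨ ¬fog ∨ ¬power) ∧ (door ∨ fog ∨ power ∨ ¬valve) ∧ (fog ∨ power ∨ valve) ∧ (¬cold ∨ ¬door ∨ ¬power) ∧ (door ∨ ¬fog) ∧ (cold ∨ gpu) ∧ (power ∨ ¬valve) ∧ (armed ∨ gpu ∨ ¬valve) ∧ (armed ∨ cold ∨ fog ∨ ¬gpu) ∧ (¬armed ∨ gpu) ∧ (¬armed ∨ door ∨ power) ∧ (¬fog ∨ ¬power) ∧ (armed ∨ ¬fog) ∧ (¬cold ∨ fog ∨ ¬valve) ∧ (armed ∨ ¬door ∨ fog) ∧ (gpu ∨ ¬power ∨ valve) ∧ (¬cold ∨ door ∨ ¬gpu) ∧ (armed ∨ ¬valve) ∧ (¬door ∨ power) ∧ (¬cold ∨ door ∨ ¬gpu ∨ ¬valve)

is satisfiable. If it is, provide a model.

Try fog = True:
  (door ∨ ¬fog) forces door = True.
  (¬fog ∨ ¬power) forces power = False.
  clause (¬door ∨ power) is falsified — backtrack.
So fog = False.
Set gpu = True.
Set valve = False.
  then (fog ∨ power ∨ valve) forces power = True.
  then (armed ∨ ¬power ∨ valve) forces armed = True.
Set door = True.
  then (¬cold ∨ ¬door ∨ ¬power) forces cold = False.
All clauses satisfied.

fog=F, gpu=T, valve=F, door=T, armed=T, cold=F, power=T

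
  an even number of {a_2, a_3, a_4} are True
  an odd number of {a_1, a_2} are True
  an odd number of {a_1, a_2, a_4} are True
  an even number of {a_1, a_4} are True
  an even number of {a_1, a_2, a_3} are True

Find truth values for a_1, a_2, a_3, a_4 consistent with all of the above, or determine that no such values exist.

a_1=F, a_2=T, a_3=T, a_4=F

{a_2, a_3, a_4}: 2 true → even ✓
{a_1, a_2}: 1 true → odd ✓
{a_1, a_2, a_4}: 1 true → odd ✓
{a_1, a_4}: 0 true → even ✓
{a_1, a_2, a_3}: 2 true → even ✓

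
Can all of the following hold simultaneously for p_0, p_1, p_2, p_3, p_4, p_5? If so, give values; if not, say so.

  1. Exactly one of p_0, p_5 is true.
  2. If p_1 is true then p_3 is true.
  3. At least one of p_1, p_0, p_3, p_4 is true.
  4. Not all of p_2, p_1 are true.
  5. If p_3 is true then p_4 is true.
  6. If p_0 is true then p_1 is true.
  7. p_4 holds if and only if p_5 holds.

p_0 = False; p_1 = False; p_2 = True; p_3 = False; p_4 = True; p_5 = True

  (1) {p_0, p_5}: 1 true — exactly one ✓
  (2) p_1=F ⇒ p_3: vacuous ✓
  (3) {p_1, p_0, p_3, p_4}: 1 true — at least one ✓
  (4) {p_2, p_1}: 1/2 true — not all ✓
  (5) p_3=F ⇒ p_4: vacuous ✓
  (6) p_0=F ⇒ p_1: vacuous ✓
  (7) p_4=T, p_5=T — same ✓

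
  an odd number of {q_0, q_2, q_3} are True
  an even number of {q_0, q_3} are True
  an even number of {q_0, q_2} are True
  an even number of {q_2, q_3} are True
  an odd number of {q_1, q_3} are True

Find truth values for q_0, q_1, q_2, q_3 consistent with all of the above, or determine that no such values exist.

q_0 = True; q_1 = False; q_2 = True; q_3 = True

{q_0, q_2, q_3}: 3 true → odd ✓
{q_0, q_3}: 2 true → even ✓
{q_0, q_2}: 2 true → even ✓
{q_2, q_3}: 2 true → even ✓
{q_1, q_3}: 1 true → odd ✓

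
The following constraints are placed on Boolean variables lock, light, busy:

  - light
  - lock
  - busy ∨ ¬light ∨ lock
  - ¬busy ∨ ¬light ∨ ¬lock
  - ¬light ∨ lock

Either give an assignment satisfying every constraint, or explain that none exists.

lock = True; light = True; busy = False

Unit clause (light) forces light = True.
Unit clause (lock) forces lock = True.
In (¬busy ∨ ¬light ∨ ¬lock) only ¬busy is left, so busy = False.
All clauses satisfied.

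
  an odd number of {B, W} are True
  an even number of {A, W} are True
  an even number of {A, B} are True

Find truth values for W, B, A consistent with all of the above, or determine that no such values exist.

UNSATISFIABLE

Adding constraints 1, 2, 3 mod 2: every variable appears an even number of times on the left, so the left side is 0.
But the right sides sum to 1 (mod 2). 0 ≠ 1 — the system is inconsistent.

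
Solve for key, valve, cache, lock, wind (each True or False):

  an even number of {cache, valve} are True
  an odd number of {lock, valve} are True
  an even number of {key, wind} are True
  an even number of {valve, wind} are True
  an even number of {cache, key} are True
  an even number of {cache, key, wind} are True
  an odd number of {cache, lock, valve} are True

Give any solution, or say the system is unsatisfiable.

key: False, valve: False, cache: False, lock: True, wind: False

{cache, valve}: 0 true → even ✓
{lock, valve}: 1 true → odd ✓
{key, wind}: 0 true → even ✓
{valve, wind}: 0 true → even ✓
{cache, key}: 0 true → even ✓
{cache, key, wind}: 0 true → even ✓
{cache, lock, valve}: 1 true → odd ✓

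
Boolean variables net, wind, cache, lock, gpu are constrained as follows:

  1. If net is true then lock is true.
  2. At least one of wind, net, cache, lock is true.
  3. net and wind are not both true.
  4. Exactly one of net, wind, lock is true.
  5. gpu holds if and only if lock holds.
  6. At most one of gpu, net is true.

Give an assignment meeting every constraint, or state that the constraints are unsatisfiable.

net = False, wind = False, cache = False, lock = True, gpu = True

  (1) net=F ⇒ lock: vacuous ✓
  (2) {wind, net, cache, lock}: 1 true — at least one ✓
  (3) net=F, wind=F — not both ✓
  (4) {net, wind, lock}: 1 true — exactly one ✓
  (5) gpu=T, lock=T — same ✓
  (6) {gpu, net}: 1 true — at most one ✓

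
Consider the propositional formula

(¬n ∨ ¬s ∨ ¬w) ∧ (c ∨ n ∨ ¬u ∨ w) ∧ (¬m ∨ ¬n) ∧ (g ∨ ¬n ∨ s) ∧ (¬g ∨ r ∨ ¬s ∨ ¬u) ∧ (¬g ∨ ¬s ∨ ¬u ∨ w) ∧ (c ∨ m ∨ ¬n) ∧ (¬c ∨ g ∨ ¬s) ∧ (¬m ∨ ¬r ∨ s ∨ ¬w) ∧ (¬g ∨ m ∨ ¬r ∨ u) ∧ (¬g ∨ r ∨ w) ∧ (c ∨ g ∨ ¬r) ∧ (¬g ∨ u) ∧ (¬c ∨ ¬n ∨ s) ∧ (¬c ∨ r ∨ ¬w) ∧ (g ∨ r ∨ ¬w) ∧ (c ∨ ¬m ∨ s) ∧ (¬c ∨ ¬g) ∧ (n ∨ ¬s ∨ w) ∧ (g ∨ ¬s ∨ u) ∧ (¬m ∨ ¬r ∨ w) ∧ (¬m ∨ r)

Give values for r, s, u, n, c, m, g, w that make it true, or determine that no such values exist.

r=T, s=F, u=T, n=F, c=T, m=F, g=F, w=T

Set r = True.
Set s = False.
Set u = True.
Try n = True:
  (¬m ∨ ¬n) forces m = False.
  (g ∨ ¬n ∨ s) forces g = True.
  (c ∨ m ∨ ¬n) forces c = True.
  clause (¬c ∨ ¬n ∨ s) is falsified — backtrack.
So n = False.
Set c = True.
  then (¬c ∨ ¬g) forces g = False.
Set m = False.
Set w = True.
All clauses satisfied.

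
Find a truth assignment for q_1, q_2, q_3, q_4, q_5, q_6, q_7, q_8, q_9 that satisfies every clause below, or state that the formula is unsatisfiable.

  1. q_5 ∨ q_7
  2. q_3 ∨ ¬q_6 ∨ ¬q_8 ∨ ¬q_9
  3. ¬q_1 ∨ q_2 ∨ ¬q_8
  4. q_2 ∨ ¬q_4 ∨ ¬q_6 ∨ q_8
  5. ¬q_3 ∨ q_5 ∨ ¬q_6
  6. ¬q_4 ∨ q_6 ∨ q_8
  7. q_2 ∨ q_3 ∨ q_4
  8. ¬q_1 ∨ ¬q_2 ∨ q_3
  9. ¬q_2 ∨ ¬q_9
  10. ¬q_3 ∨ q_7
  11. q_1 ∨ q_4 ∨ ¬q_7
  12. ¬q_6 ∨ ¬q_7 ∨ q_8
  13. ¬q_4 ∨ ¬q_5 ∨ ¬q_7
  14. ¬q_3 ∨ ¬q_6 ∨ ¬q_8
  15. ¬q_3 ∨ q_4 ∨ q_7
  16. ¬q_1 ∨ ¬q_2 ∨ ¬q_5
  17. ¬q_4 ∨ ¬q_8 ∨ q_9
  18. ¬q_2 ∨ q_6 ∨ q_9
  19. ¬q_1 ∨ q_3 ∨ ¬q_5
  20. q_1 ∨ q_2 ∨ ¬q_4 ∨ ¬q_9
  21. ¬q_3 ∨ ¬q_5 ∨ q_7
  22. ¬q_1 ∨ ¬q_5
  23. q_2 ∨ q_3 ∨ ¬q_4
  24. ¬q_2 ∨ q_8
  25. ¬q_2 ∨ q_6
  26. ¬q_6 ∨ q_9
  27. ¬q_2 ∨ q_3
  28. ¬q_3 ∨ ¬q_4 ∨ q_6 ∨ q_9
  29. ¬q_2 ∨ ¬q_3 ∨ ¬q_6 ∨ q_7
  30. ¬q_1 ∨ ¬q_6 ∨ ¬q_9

Set q_1 = True.
  then (¬q_1 ∨ ¬q_5) forces q_5 = False.
  then (q_5 ∨ q_7) forces q_7 = True.
Try q_2 = True:
  (¬q_1 ∨ ¬q_2 ∨ q_3) forces q_3 = True.
  (¬q_3 ∨ q_5 ∨ ¬q_6) forces q_6 = False.
  clause (¬q_2 ∨ q_6) is falsified — backtrack.
So q_2 = False.
  then (¬q_1 ∨ q_2 ∨ ¬q_8) forces q_8 = False.
  then (¬q_6 ∨ ¬q_7 ∨ q_8) forces q_6 = False.
  then (¬q_4 ∨ q_6 ∨ q_8) forces q_4 = False.
  then (q_2 ∨ q_3 ∨ q_4) forces q_3 = True.
Set q_9 = True.
All clauses satisfied.

q_1 = True, q_2 = False, q_3 = True, q_4 = False, q_5 = False, q_6 = False, q_7 = True, q_8 = False, q_9 = True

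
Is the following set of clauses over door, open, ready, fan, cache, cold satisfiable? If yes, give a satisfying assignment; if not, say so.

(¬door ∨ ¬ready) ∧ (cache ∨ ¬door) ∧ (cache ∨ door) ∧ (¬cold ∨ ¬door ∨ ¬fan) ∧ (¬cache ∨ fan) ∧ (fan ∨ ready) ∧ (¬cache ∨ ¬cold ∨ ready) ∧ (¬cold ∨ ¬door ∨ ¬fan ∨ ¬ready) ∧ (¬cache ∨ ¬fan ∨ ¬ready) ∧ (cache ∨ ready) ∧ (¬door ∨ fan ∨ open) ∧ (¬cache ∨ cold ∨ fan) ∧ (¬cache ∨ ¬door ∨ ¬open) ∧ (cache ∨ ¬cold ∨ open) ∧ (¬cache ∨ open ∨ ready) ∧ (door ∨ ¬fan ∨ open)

door = False, open = True, ready = False, fan = True, cache = True, cold = False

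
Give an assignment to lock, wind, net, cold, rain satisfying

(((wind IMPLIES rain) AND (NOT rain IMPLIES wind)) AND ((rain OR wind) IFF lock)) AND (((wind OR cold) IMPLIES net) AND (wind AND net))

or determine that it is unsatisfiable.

lock = True; wind = True; net = True; cold = True; rain = True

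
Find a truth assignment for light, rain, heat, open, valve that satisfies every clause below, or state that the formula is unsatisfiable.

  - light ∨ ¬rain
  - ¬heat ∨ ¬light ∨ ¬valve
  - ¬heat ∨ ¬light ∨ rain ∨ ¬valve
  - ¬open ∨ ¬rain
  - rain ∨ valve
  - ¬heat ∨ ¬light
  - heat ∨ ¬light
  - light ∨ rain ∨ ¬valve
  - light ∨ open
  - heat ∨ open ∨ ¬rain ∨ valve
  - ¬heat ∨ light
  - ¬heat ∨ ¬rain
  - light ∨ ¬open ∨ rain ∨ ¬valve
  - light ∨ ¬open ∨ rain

No satisfying assignment exists.

Case light = True:
  (¬heat ∨ ¬light) forces heat = False.
  Clause (heat ∨ ¬light) is falsified — contradiction.
Case light = False:
  (light ∨ ¬rain) forces rain = False.
  (rain ∨ valve) forces valve = True.
  Clause (light ∨ rain ∨ ¬valve) is falsified — contradiction.
Both cases fail, so the formula is unsatisfiable.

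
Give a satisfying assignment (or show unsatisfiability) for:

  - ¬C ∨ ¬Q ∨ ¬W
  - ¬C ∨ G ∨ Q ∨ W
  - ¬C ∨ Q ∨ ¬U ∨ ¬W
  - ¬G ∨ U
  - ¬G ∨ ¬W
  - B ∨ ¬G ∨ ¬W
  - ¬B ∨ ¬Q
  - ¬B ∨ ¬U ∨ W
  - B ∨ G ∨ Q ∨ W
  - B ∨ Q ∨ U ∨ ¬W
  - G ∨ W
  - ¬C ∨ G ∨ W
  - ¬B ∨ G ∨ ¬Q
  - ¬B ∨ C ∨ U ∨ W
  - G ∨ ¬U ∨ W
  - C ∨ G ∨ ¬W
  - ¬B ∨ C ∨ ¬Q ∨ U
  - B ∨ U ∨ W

Set C = True.
Set B = False.
Try W = True:
  (¬C ∨ ¬Q ∨ ¬W) forces Q = False.
  (¬C ∨ Q ∨ ¬U ∨ ¬W) forces U = False.
  clause (B ∨ Q ∨ U ∨ ¬W) is falsified — backtrack.
So W = False.
  then (G ∨ W) forces G = True.
  then (B ∨ U ∨ W) forces U = True.
Set Q = True.
All clauses satisfied.

C=T; B=F; W=F; G=T; U=T; Q=T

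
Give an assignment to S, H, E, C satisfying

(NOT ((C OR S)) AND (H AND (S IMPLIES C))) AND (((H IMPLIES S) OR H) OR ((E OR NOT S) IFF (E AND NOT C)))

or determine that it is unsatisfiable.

S = False, H = True, E = True, C = False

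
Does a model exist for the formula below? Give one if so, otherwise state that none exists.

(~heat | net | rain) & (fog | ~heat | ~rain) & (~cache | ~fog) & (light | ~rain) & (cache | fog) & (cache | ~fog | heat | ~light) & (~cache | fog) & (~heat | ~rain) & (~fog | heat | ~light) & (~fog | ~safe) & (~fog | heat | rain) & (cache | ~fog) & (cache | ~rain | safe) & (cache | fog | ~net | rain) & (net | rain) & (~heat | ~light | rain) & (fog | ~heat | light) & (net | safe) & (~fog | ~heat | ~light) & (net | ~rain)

Case fog = True:
  (~cache | ~fog) forces cache = False.
  Clause (cache | ~fog) is falsified — contradiction.
Case fog = False:
  (cache | fog) forces cache = True.
  Clause (~cache | fog) is falsified — contradiction.
Both cases fail, so the formula is unsatisfiable.

No satisfying assignment exists.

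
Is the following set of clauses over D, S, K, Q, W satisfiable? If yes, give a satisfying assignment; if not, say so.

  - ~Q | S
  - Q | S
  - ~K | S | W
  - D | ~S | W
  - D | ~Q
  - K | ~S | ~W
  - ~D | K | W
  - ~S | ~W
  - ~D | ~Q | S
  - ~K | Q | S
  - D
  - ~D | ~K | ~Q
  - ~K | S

Unit clause (D) forces D = True.
Set S = True.
  then (~S | ~W) forces W = False.
  then (~D | K | W) forces K = True.
  then (~D | ~K | ~Q) forces Q = False.
All clauses satisfied.

D = True; S = True; K = True; Q = False; W = False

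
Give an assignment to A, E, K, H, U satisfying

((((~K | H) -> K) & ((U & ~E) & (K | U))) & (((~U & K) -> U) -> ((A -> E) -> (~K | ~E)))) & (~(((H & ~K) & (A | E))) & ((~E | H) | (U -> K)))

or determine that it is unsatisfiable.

A = True, E = False, K = True, H = False, U = True

  (((~K | H) -> K) & ((U & ~E) & (K | U))) & (((~U & K) -> U) -> ((A -> E) -> (~K | ~E))) = True
    ((~K | H) -> K) & ((U & ~E) & (K | U)) = True
      (~K | H) -> K = True
        ~K | H = False
          ~K = False
      (U & ~E) & (K | U) = True
        U & ~E = True
          ~E = True
        K | U = True
    ((~U & K) -> U) -> ((A -> E) -> (~K | ~E)) = True
      (~U & K) -> U = True
        ~U & K = False
          ~U = False
      (A -> E) -> (~K | ~E) = True
        A -> E = False
        ~K | ~E = True
          ~K = False
          ~E = True
  ~(((H & ~K) & (A | E))) & ((~E | H) | (U -> K)) = True
    ~(((H & ~K) & (A | E))) = True
      (H & ~K) & (A | E) = False
        H & ~K = False
          ~K = False
        A | E = True
    (~E | H) | (U -> K) = True
      ~E | H = True
        ~E = True
      U -> K = True
Both conjuncts True, so the formula holds.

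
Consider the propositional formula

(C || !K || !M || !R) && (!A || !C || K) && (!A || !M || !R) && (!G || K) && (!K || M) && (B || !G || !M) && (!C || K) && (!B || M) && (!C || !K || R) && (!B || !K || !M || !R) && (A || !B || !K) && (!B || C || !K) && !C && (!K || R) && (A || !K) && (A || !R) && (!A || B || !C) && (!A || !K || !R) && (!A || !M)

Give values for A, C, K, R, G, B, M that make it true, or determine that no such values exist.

Unit clause (!C) forces C = False.
Set A = False.
  then (A || !K) forces K = False.
  then (A || !R) forces R = False.
  then (!G || K) forces G = False.
Set B = True.
  then (!B || M) forces M = True.
All clauses satisfied.

A: False; C: False; K: False; R: False; G: False; B: True; M: True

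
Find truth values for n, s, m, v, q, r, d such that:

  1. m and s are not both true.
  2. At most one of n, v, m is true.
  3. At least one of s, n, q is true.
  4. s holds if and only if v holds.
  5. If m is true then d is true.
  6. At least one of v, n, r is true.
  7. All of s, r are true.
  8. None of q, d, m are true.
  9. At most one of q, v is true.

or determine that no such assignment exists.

n = False; s = True; m = False; v = True; q = False; r = True; d = False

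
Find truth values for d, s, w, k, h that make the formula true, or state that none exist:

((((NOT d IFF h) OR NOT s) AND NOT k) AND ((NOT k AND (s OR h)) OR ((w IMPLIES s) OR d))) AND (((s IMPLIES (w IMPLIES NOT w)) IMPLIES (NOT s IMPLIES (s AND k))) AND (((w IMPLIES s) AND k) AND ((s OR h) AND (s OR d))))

Case k = True: the conjunct NOT k is False.
Case k = False: the conjunct k is False.
Both cases fail — unsatisfiable.

Unsatisfiable — no assignment works.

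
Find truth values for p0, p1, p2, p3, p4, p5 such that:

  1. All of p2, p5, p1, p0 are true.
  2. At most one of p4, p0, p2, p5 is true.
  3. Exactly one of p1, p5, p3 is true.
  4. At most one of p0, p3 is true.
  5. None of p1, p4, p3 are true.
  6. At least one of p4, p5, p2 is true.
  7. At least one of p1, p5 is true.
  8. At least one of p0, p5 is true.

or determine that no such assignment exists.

Case p1 = True:
  Constraint (5) is violated (p1=T) — contradiction.
Case p1 = False:
  Constraint (1) is violated (p1=F) — contradiction.
Both cases fail — unsatisfiable.

The formula is unsatisfiable.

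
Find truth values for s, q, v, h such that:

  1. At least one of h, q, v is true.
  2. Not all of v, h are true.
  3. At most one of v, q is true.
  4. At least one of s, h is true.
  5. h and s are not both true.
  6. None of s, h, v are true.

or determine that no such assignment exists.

UNSATISFIABLE

Case s = True:
  Constraint (6) is violated (s=T) — contradiction.
Case s = False:
  (4) with s=F forces h = True.
  Constraint (6) is violated (h=T) — contradiction.
Both cases fail — unsatisfiable.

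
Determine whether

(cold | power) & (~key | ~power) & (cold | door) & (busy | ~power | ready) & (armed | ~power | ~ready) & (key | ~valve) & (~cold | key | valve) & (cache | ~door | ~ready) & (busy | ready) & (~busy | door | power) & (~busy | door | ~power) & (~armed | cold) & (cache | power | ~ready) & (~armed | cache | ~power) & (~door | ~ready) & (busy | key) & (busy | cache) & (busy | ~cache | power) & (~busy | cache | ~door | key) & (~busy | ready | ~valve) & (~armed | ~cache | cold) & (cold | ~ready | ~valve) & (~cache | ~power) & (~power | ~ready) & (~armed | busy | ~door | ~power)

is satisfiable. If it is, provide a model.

cache = True, valve = False, door = True, armed = True, power = False, ready = False, key = True, cold = True, busy = True

Set cache = True.
  then (~cache | ~power) forces power = False.
  then (cold | power) forces cold = True.
  then (busy | ~cache | power) forces busy = True.
  then (~busy | door | power) forces door = True.
  then (~door | ~ready) forces ready = False.
  then (~busy | ready | ~valve) forces valve = False.
  then (~cold | key | valve) forces key = True.
Set armed = True.
All clauses satisfied.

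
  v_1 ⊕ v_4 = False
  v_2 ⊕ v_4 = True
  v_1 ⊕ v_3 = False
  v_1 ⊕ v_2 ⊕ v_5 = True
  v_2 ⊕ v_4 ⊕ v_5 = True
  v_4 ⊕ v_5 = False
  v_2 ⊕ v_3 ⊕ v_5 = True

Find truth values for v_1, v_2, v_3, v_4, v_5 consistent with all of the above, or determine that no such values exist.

v_1 = False, v_2 = True, v_3 = False, v_4 = False, v_5 = False

v_1 ⊕ v_4 = F ⊕ F = False ✓
v_2 ⊕ v_4 = T ⊕ F = True ✓
v_1 ⊕ v_3 = F ⊕ F = False ✓
v_1 ⊕ v_2 ⊕ v_5 = F ⊕ T ⊕ F = True ✓
v_2 ⊕ v_4 ⊕ v_5 = T ⊕ F ⊕ F = True ✓
v_4 ⊕ v_5 = F ⊕ F = False ✓
v_2 ⊕ v_3 ⊕ v_5 = T ⊕ F ⊕ F = True ✓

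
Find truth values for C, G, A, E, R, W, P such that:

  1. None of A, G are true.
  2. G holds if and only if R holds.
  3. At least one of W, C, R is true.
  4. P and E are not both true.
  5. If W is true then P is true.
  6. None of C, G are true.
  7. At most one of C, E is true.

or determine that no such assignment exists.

C: False, G: False, A: False, E: False, R: False, W: True, P: True

  (1) {A, G}: 0 true — none ✓
  (2) G=F, R=F — same ✓
  (3) {W, C, R}: 1 true — at least one ✓
  (4) P=T, E=F — not both ✓
  (5) W=T ⇒ P: T ✓
  (6) {C, G}: 0 true — none ✓
  (7) {C, E}: 0 true — at most one ✓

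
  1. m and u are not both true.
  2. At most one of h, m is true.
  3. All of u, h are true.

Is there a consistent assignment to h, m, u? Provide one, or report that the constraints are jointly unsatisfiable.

h = True, m = False, u = True

  (1) m=F, u=T — not both ✓
  (2) {h, m}: 1 true — at most one ✓
  (3) {u, h}: all 2 true ✓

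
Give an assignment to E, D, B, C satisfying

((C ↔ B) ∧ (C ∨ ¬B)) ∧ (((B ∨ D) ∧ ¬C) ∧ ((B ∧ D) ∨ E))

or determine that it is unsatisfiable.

E: True, D: True, B: False, C: False

  (C ↔ B) ∧ (C ∨ ¬B) = True
    C ↔ B = True
    C ∨ ¬B = True
      ¬B = True
  ((B ∨ D) ∧ ¬C) ∧ ((B ∧ D) ∨ E) = True
    (B ∨ D) ∧ ¬C = True
      B ∨ D = True
      ¬C = True
    (B ∧ D) ∨ E = True
      B ∧ D = False
Both conjuncts True, so the formula holds.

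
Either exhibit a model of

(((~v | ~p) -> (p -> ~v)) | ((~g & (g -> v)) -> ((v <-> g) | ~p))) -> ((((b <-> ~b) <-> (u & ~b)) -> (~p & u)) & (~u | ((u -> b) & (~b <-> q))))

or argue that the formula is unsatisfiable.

v = False, g = True, u = True, q = False, p = False, b = True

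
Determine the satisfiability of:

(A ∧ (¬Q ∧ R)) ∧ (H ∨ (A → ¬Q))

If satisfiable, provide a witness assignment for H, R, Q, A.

H = False, R = True, Q = False, A = True

  A ∧ (¬Q ∧ R) = True
    ¬Q ∧ R = True
      ¬Q = True
  H ∨ (A → ¬Q) = True
    A → ¬Q = True
      ¬Q = True
Both conjuncts True, so the formula holds.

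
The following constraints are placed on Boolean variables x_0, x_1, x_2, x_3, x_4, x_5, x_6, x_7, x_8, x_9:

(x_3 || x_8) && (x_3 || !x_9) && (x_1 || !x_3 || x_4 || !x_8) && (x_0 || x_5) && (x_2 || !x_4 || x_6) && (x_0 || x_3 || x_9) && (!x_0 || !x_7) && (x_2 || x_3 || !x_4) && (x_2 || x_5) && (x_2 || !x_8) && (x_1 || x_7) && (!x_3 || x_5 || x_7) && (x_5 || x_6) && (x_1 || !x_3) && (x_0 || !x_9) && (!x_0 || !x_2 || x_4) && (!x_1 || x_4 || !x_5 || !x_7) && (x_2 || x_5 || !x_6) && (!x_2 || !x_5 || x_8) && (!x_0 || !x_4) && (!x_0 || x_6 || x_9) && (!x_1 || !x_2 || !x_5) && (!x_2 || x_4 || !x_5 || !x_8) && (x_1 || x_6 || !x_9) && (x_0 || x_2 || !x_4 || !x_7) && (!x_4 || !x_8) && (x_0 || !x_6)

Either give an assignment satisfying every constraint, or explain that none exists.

x_0 = True, x_1 = True, x_2 = False, x_3 = True, x_4 = False, x_5 = True, x_6 = True, x_7 = False, x_8 = False, x_9 = False

Set x_0 = True.
  then (!x_0 || !x_7) forces x_7 = False.
  then (x_1 || x_7) forces x_1 = True.
  then (!x_0 || !x_4) forces x_4 = False.
  then (!x_0 || !x_2 || x_4) forces x_2 = False.
  then (x_2 || x_5) forces x_5 = True.
  then (x_2 || !x_8) forces x_8 = False.
  then (x_3 || x_8) forces x_3 = True.
Set x_6 = True.
Set x_9 = False.
All clauses satisfied.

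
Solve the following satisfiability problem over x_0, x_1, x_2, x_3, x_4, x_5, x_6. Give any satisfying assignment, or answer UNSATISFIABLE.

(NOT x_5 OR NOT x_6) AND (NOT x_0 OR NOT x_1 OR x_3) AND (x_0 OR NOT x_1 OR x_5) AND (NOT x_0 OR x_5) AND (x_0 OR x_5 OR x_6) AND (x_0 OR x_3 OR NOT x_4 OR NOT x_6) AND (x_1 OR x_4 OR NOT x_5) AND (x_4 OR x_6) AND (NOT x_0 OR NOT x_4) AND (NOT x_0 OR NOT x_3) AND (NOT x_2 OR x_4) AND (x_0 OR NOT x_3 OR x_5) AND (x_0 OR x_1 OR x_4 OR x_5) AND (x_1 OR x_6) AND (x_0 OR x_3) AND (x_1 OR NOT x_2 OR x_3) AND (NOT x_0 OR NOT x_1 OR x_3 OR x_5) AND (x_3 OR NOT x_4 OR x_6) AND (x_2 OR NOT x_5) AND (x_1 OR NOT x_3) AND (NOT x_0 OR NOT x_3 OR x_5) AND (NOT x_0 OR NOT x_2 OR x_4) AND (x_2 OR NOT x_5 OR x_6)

Set x_0 = False.
  then (x_0 OR x_3) forces x_3 = True.
  then (x_1 OR NOT x_3) forces x_1 = True.
  then (x_0 OR NOT x_1 OR x_5) forces x_5 = True.
  then (x_2 OR NOT x_5) forces x_2 = True.
  then (NOT x_5 OR NOT x_6) forces x_6 = False.
  then (x_4 OR x_6) forces x_4 = True.
All clauses satisfied.

x_0=F; x_1=T; x_2=T; x_3=T; x_4=T; x_5=T; x_6=F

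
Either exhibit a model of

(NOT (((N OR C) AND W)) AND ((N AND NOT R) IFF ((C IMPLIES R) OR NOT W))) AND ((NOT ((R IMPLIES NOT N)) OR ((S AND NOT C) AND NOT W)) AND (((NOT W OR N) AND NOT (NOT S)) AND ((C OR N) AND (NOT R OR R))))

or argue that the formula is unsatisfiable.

W=F, S=T, C=F, R=F, N=T

  NOT (((N OR C) AND W)) AND ((N AND NOT R) IFF ((C IMPLIES R) OR NOT W)) = True
    NOT (((N OR C) AND W)) = True
      (N OR C) AND W = False
        N OR C = True
    (N AND NOT R) IFF ((C IMPLIES R) OR NOT W) = True
      N AND NOT R = True
        NOT R = True
      (C IMPLIES R) OR NOT W = True
        C IMPLIES R = True
        NOT W = True
  (NOT ((R IMPLIES NOT N)) OR ((S AND NOT C) AND NOT W)) AND (((NOT W OR N) AND NOT (NOT S)) AND ((C OR N) AND (NOT R OR R))) = True
    NOT ((R IMPLIES NOT N)) OR ((S AND NOT C) AND NOT W) = True
      NOT ((R IMPLIES NOT N)) = False
        R IMPLIES NOT N = True
          NOT N = False
      (S AND NOT C) AND NOT W = True
        S AND NOT C = True
          NOT C = True
        NOT W = True
    ((NOT W OR N) AND NOT (NOT S)) AND ((C OR N) AND (NOT R OR R)) = True
      (NOT W OR N) AND NOT (NOT S) = True
        NOT W OR N = True
          NOT W = True
        NOT (NOT S) = True
          NOT S = False
      (C OR N) AND (NOT R OR R) = True
        C OR N = True
        NOT R OR R = True
          NOT R = True
Both conjuncts True, so the formula holds.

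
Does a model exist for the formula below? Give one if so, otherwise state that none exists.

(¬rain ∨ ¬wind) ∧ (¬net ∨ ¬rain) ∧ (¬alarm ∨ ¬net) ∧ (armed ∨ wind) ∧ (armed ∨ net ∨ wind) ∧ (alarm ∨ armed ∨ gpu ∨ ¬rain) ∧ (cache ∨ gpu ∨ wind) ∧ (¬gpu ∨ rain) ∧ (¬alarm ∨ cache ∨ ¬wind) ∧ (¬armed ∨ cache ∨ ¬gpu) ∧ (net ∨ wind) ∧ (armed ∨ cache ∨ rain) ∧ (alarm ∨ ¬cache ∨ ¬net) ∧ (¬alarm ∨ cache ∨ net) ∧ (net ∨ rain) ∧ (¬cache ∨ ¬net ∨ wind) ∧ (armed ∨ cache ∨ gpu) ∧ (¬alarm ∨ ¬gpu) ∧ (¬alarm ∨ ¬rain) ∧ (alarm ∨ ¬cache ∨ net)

rain=F; cache=F; armed=T; gpu=F; alarm=F; wind=T; net=T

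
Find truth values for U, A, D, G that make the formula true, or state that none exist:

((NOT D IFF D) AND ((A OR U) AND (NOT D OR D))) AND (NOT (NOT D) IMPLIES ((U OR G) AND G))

The conjunct NOT D IFF D is unsatisfiable on its own:
  D=F: evaluates to False.
  D=T: evaluates to False.
So the whole conjunction is unsatisfiable.

UNSATISFIABLE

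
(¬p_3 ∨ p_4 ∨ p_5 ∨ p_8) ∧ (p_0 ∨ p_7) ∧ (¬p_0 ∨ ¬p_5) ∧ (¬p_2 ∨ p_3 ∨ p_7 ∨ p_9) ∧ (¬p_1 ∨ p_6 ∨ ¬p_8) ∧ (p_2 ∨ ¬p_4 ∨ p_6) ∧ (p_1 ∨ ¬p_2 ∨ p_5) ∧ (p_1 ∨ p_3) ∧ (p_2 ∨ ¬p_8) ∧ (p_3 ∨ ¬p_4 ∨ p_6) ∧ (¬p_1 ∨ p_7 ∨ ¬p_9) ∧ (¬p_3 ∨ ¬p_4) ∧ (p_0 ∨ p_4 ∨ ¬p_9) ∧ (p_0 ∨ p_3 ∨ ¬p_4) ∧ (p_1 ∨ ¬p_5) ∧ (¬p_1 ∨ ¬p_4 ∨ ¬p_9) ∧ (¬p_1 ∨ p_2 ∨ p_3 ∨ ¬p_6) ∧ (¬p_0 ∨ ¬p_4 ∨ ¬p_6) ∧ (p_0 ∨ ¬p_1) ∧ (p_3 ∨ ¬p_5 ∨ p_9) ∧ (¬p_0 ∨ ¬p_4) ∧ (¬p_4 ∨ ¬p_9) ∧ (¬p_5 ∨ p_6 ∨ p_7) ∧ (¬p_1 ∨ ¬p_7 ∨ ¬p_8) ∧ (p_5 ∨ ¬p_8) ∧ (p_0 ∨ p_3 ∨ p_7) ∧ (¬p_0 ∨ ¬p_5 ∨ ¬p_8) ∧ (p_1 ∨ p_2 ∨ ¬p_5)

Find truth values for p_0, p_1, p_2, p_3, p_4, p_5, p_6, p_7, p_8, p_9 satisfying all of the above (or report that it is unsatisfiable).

p_0: True; p_1: True; p_2: False; p_3: False; p_4: False; p_5: False; p_6: False; p_7: True; p_8: False; p_9: False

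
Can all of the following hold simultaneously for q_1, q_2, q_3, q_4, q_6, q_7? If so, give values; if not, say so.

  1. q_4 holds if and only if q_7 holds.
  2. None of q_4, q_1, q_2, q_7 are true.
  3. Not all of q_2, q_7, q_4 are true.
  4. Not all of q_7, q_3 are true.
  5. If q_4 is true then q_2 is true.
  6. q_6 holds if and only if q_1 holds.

q_1=F, q_2=F, q_3=F, q_4=F, q_6=F, q_7=F

  (1) q_4=F, q_7=F — same ✓
  (2) {q_4, q_1, q_2, q_7}: 0 true — none ✓
  (3) {q_2, q_7, q_4}: 0/3 true — not all ✓
  (4) {q_7, q_3}: 0/2 true — not all ✓
  (5) q_4=F ⇒ q_2: vacuous ✓
  (6) q_6=F, q_1=F — same ✓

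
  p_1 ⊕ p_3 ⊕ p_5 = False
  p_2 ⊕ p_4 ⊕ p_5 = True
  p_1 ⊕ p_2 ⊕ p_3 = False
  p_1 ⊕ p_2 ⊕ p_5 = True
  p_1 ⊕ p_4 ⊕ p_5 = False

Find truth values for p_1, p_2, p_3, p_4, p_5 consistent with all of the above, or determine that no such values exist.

p_1 = True, p_2 = False, p_3 = True, p_4 = True, p_5 = False

p_1 ⊕ p_3 ⊕ p_5 = T ⊕ T ⊕ F = False ✓
p_2 ⊕ p_4 ⊕ p_5 = F ⊕ T ⊕ F = True ✓
p_1 ⊕ p_2 ⊕ p_3 = T ⊕ F ⊕ T = False ✓
p_1 ⊕ p_2 ⊕ p_5 = T ⊕ F ⊕ F = True ✓
p_1 ⊕ p_4 ⊕ p_5 = T ⊕ T ⊕ F = False ✓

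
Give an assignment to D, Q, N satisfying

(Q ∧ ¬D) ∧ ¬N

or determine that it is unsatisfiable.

D = False, Q = True, N = False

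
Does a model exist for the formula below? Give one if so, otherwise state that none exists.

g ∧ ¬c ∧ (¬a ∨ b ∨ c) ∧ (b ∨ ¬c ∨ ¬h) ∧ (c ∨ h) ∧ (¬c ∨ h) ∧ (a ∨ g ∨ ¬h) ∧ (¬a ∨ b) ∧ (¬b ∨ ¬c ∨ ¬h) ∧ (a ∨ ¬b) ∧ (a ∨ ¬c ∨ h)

Unit clause (g) forces g = True.
Unit clause (¬c) forces c = False.
In (c ∨ h) only h is left, so h = True.
Set a = True.
  then (¬a ∨ b ∨ c) forces b = True.
All clauses satisfied.

a = True; h = True; b = True; g = True; c = False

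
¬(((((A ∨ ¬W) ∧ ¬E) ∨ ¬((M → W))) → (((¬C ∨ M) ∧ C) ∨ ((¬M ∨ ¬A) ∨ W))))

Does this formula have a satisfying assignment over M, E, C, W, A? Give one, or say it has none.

M = True; E = True; C = False; W = False; A = True

  ¬(((((A ∨ ¬W) ∧ ¬E) ∨ ¬((M → W))) → (((¬C ∨ M) ∧ C) ∨ ((¬M ∨ ¬A) ∨ W)))) = True
    (((A ∨ ¬W) ∧ ¬E) ∨ ¬((M → W))) → (((¬C ∨ M) ∧ C) ∨ ((¬M ∨ ¬A) ∨ W)) = False
      ((A ∨ ¬W) ∧ ¬E) ∨ ¬((M → W)) = True
        (A ∨ ¬W) ∧ ¬E = False
          A ∨ ¬W = True
            ¬W = True
          ¬E = False
        ¬((M → W)) = True
          M → W = False
      ((¬C ∨ M) ∧ C) ∨ ((¬M ∨ ¬A) ∨ W) = False
        (¬C ∨ M) ∧ C = False
          ¬C ∨ M = True
            ¬C = True
        (¬M ∨ ¬A) ∨ W = False
          ¬M ∨ ¬A = False
            ¬M = False
            ¬A = False
The formula evaluates to True.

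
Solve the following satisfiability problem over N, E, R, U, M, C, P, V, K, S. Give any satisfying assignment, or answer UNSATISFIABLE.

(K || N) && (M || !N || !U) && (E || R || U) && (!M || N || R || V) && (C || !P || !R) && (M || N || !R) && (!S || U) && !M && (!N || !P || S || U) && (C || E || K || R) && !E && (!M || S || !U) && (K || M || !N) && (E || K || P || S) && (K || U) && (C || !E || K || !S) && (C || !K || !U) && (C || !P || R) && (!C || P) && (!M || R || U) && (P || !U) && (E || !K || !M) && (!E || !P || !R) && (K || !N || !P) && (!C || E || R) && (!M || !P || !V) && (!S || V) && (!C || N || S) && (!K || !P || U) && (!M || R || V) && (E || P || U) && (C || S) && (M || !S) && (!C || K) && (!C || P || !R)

Unsatisfiable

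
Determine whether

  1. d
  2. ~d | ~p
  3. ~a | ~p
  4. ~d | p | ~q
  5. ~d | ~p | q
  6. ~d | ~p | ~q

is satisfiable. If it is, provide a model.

a: True, q: False, d: True, p: False

Unit clause (d) forces d = True.
In (~d | ~p) only ~p is left, so p = False.
In (~d | p | ~q) only ~q is left, so q = False.
Set a = True.
Check each clause:
  (d): d holds.
  (~d | ~p): ~p holds.
  (~a | ~p): ~p holds.
  (~d | p | ~q): ~q holds.
  (~d | ~p | q): ~p holds.
  (~d | ~p | ~q): ~p holds.
All clauses satisfied.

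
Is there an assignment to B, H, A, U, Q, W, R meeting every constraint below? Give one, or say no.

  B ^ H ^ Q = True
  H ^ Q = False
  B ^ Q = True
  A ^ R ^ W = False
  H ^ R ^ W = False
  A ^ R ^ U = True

B=T, H=F, A=F, U=F, Q=F, W=T, R=T

B ^ H ^ Q = T ^ F ^ F = True ✓
H ^ Q = F ^ F = False ✓
B ^ Q = T ^ F = True ✓
A ^ R ^ W = F ^ T ^ T = False ✓
H ^ R ^ W = F ^ T ^ T = False ✓
A ^ R ^ U = F ^ T ^ F = True ✓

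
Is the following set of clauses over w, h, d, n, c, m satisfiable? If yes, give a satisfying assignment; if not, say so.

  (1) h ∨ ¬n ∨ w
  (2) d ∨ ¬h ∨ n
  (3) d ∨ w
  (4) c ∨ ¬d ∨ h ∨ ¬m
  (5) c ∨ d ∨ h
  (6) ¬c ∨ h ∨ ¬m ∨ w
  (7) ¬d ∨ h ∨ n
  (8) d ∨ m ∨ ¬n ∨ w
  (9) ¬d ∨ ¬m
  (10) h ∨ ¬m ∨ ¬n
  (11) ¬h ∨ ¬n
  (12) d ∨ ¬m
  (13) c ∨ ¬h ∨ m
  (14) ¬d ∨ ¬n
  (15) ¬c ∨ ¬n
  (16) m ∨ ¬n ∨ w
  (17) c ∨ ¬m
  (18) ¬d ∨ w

w: True, h: True, d: True, n: False, c: True, m: False

Try w = False:
  (d ∨ w) forces d = True.
  clause (¬d ∨ w) is falsified — backtrack.
So w = True.
Set h = True.
  then (¬h ∨ ¬n) forces n = False.
  then (d ∨ ¬h ∨ n) forces d = True.
  then (¬d ∨ ¬m) forces m = False.
  then (c ∨ ¬h ∨ m) forces c = True.
All clauses satisfied.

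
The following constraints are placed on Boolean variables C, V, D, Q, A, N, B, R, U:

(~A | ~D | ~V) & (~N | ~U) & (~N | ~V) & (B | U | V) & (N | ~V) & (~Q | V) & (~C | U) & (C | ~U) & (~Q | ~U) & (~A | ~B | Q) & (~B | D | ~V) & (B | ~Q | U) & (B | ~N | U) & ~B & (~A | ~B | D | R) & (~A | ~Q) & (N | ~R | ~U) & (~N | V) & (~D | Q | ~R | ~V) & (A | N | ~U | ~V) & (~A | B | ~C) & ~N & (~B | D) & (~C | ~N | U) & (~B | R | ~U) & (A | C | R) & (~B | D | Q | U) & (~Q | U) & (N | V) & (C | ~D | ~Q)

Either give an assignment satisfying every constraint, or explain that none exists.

UNSATISFIABLE

Case N = True:
  Clause (~N) is falsified — contradiction.
Case N = False:
  (N | ~V) forces V = False.
  Clause (N | V) is falsified — contradiction.
Both cases fail, so the formula is unsatisfiable.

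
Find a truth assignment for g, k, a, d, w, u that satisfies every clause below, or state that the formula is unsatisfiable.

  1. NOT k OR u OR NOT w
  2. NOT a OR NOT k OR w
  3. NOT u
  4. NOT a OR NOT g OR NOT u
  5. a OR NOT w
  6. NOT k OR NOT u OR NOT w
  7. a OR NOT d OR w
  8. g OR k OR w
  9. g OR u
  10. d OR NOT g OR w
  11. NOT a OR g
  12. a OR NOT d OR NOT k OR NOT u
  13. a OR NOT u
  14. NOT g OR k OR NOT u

g: True, k: False, a: True, d: False, w: True, u: False

Unit clause (NOT u) forces u = False.
In (g OR u) only g is left, so g = True.
Set k = False.
Set a = True.
Set d = False.
  then (d OR NOT g OR w) forces w = True.
All clauses satisfied.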